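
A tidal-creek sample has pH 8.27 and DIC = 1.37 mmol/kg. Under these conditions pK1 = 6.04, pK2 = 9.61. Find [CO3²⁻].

[CO3²⁻] = 0.0595 mmol/kg

α₂ = 1 / (1 + [H⁺]/K2 + [H⁺]²/(K1K2)) = 1 / (1 + 10^+1.34 + 10^-0.89)
   = 1 / (1 + 21.878 + 0.12882) = 1/23.006 = 0.04347
[CO3²⁻] = α₂ × DIC = 0.04347 × 1.37 = 0.0595 mmol/kg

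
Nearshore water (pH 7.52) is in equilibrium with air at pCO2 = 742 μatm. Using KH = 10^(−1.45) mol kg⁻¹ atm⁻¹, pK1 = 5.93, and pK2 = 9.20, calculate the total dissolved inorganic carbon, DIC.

DIC = 1.07 mmol/kg

[CO2*] = KH · pCO2 = 10^(−1.45) × 742×10^-6 = 2.633×10^-5 mol/kg
α₀ = 1/(1 + K1/[H⁺] + K1K2/[H⁺]²) = 1/(1 + 10^+1.59 + 10^-0.09) = 0.02456
DIC = [CO2*]/α₀ = 2.633×10^-5 / 0.02456 = 1.07 mmol/kg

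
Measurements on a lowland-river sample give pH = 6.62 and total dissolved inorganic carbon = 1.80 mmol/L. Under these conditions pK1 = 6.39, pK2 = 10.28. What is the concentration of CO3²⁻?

[CO3²⁻] = 0.248 μmol/L

α₂ = 1 / (1 + [H⁺]/K2 + [H⁺]²/(K1K2)) = 1 / (1 + 10^+3.66 + 10^+3.43)
   = 1 / (1 + 4570.9 + 2691.5) = 1/7263.4 = 0.0001377
[CO3²⁻] = α₂ × DIC = 0.0001377 × 1.80 = 0.000248 mmol/L = 0.248 μmol/L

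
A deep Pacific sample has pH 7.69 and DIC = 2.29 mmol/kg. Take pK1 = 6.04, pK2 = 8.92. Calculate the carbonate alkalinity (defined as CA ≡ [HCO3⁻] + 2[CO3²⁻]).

CA = 2.37 mmol/kg

CA = [HCO3⁻] + 2[CO3²⁻] = (α₁ + 2α₂)·DIC
At pH 7.69: [H⁺]/K1 = 10^-1.65 = 0.022387, K2/[H⁺] = 10^-1.23 = 0.058884
α₁ = 1/(1 + 0.022387 + 0.058884) = 1/1.0813 = 0.9248; α₂ = α₁·K2/[H⁺] = 0.05446
α₁ + 2α₂ = 1.0338
CA = 1.0338 × 2.29 = 2.37 mmol/kg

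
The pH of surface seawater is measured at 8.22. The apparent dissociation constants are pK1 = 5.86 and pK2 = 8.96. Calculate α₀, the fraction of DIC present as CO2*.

α₀ = 0.00368

α₀ = 1 / (1 + K1/[H⁺] + K1K2/[H⁺]²) = 1 / (1 + 10^+2.36 + 10^+1.62)
   = 1 / (1 + 229.09 + 41.687) = 1/271.77 = 0.003680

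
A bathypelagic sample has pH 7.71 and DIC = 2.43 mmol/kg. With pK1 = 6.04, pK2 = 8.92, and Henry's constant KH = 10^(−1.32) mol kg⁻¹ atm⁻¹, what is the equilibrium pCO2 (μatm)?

pCO2 = 1000 μatm

α₀ = 1 / (1 + K1/[H⁺] + K1K2/[H⁺]²) = 1 / (1 + 10^+1.67 + 10^+0.46)
   = 1 / (1 + 46.774 + 2.8840) = 1/50.658 = 0.01974
[CO2*] = α₀ × DIC = 0.01974 × 2.43 = 0.04797 mmol/kg
pCO2 = [CO2*]/KH = 4.797×10^-5 / 4.786×10^-2 = 1000 μatm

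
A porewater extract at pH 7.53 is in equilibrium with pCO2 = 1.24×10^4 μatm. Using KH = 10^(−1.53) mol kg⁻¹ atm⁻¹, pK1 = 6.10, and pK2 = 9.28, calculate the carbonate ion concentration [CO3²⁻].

[CO3²⁻] = 0.175 mmol/kg

[CO2*] = KH · pCO2 = 10^(−1.53) × 1.24×10^4×10^-6 = 3.659×10^-4 mol/kg
α₀ = 1/(1 + K1/[H⁺] + K1K2/[H⁺]²) = 1/(1 + 10^+1.43 + 10^-0.32) = 0.03522
DIC = [CO2*]/α₀ = 3.659×10^-4 / 0.03522 = 10.39 mmol/kg
[CO3²⁻] = α₂·DIC; α₂ = 0.01686, so [CO3²⁻] = 0.01686 × 10.39 = 0.175 mmol/kg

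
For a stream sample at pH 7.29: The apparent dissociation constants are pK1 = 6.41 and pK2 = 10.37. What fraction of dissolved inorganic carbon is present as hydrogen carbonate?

α₁ = 1 / (1 + [H⁺]/K1 + K2/[H⁺]) = 1 / (1 + 10^-0.88 + 10^-3.08)
   = 1 / (1 + 0.13183 + 0.00083176) = 1/1.1327 = 0.8829

α₁ = 0.883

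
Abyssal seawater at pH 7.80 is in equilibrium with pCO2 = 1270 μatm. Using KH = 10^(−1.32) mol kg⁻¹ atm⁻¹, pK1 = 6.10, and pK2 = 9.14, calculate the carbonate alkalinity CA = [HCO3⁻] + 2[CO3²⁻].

CA = 3.33 mmol/kg

[CO2*] = KH · pCO2 = 10^(−1.32) × 1270×10^-6 = 6.079×10^-5 mol/kg
α₀ = 1/(1 + K1/[H⁺] + K1K2/[H⁺]²) = 1/(1 + 10^+1.70 + 10^+0.36) = 0.01872
DIC = [CO2*]/α₀ = 6.079×10^-5 / 0.01872 = 3.247 mmol/kg
CA = (α₁ + 2α₂)·DIC = (0.9384 + 2×0.04289) × 3.247 = 3.33 mmol/kg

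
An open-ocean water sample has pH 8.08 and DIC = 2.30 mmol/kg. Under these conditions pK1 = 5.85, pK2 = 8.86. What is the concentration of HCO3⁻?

[HCO3⁻] = 1.96 mmol/kg

α₁ = 1 / (1 + [H⁺]/K1 + K2/[H⁺]) = 1 / (1 + 10^-2.23 + 10^-0.78)
   = 1 / (1 + 0.0058884 + 0.16596) = 1/1.1718 = 0.8534
[HCO3⁻] = α₁ × DIC = 0.8534 × 2.30 = 1.96 mmol/kg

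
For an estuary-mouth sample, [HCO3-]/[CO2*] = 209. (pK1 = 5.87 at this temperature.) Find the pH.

From K1 = [H⁺][HCO3-]/[CO2*]:  pH = pK1 + log₁₀([HCO3-]/[CO2*])
log₁₀(209) = +2.320
pH = 5.87 + (+2.320) = 8.19

pH = 8.19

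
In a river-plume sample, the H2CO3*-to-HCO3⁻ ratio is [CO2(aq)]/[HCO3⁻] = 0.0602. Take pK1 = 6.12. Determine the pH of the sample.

pH = 7.34

From K1 = [H⁺][HCO3⁻]/[CO2(aq)]:  pH = pK1 − log₁₀([CO2(aq)]/[HCO3⁻])
log₁₀(0.0602) = -1.220
pH = 6.12 − (-1.220) = 7.34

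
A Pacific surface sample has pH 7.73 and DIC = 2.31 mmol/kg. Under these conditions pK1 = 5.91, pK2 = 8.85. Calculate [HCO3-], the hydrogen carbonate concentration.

[HCO3⁻] = 2.12 mmol/kg

α₁ = 1 / (1 + [H⁺]/K1 + K2/[H⁺]) = 1 / (1 + 10^-1.82 + 10^-1.12)
   = 1 / (1 + 0.015136 + 0.075858) = 1/1.0910 = 0.9166
[HCO3⁻] = α₁ × DIC = 0.9166 × 2.31 = 2.12 mmol/kg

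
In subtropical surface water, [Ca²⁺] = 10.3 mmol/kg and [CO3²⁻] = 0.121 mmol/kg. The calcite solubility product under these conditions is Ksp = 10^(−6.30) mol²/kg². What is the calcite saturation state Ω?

Ω = 2.49

Ksp = 10^(−6.30) = 5.012×10^-7
Ω = [Ca²⁺][CO3²⁻]/Ksp = (10.3×10^-3)(0.121×10^-3) / 5.012×10^-7 = 2.49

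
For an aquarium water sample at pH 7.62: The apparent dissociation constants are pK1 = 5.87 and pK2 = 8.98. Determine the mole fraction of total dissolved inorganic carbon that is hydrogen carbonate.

α₁ = 1 / (1 + [H⁺]/K1 + K2/[H⁺]) = 1 / (1 + 10^-1.75 + 10^-1.36)
   = 1 / (1 + 0.017783 + 0.043652) = 1/1.0614 = 0.9421

α₁ = 0.942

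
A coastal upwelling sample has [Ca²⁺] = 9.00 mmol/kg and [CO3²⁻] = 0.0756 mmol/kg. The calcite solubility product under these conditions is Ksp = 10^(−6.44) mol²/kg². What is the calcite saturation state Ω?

Ksp = 10^(−6.44) = 3.631×10^-7
Ω = [Ca²⁺][CO3²⁻]/Ksp = (9.00×10^-3)(0.0756×10^-3) / 3.631×10^-7 = 1.87

Ω = 1.87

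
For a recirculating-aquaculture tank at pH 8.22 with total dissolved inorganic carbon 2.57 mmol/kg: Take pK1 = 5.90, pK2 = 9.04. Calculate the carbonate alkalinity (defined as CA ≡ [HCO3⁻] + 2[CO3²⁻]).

CA = [HCO3⁻] + 2[CO3²⁻] = (α₁ + 2α₂)·DIC
At pH 8.22: [H⁺]/K1 = 10^-2.32 = 0.0047863, K2/[H⁺] = 10^-0.82 = 0.15136
α₁ = 1/(1 + 0.0047863 + 0.15136) = 1/1.1561 = 0.8649; α₂ = α₁·K2/[H⁺] = 0.1309
α₁ + 2α₂ = 1.1268
CA = 1.1268 × 2.57 = 2.90 mmol/kg

CA = 2.90 mmol/kg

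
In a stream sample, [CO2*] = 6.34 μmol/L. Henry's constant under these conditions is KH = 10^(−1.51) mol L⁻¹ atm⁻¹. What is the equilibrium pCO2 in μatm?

KH = 10^(−1.51) = 3.090×10^-2 mol L⁻¹ atm⁻¹
pCO2 = [CO2*]/KH = 6.34×10^-6 / 3.090×10^-2 = 2.05×10^-4 atm = 205 μatm

pCO2 = 205 μatm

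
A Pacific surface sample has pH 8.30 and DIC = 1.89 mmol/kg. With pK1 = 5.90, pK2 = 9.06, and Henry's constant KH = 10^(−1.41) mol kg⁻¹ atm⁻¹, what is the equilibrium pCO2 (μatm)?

pCO2 = 164 μatm

α₀ = 1 / (1 + K1/[H⁺] + K1K2/[H⁺]²) = 1 / (1 + 10^+2.40 + 10^+1.64)
   = 1 / (1 + 251.19 + 43.652) = 1/295.84 = 0.003380
[CO2*] = α₀ × DIC = 0.003380 × 1.89 = 0.006389 mmol/kg = 6.389 μmol/kg
pCO2 = [CO2*]/KH = 6.389×10^-6 / 3.890×10^-2 = 164 μatm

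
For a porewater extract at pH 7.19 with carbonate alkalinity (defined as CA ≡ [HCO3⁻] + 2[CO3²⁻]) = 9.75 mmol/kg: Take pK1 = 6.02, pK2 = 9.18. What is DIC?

DIC = 10.3 mmol/kg

CA = [HCO3⁻] + 2[CO3²⁻] = (α₁ + 2α₂)·DIC
At pH 7.19: [H⁺]/K1 = 10^-1.17 = 0.067608, K2/[H⁺] = 10^-1.99 = 0.010233
α₁ = 1/(1 + 0.067608 + 0.010233) = 1/1.0778 = 0.9278; α₂ = α₁·K2/[H⁺] = 0.009494
α₁ + 2α₂ = 0.9468
DIC = CA / (α₁ + 2α₂) = 9.75 / 0.9468 = 10.3 mmol/kg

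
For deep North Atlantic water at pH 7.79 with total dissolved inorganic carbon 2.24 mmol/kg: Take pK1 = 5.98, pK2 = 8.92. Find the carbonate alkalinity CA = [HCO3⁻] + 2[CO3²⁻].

CA = [HCO3⁻] + 2[CO3²⁻] = (α₁ + 2α₂)·DIC
At pH 7.79: [H⁺]/K1 = 10^-1.81 = 0.015488, K2/[H⁺] = 10^-1.13 = 0.074131
α₁ = 1/(1 + 0.015488 + 0.074131) = 1/1.0896 = 0.9178; α₂ = α₁·K2/[H⁺] = 0.06803
α₁ + 2α₂ = 1.0538
CA = 1.0538 × 2.24 = 2.36 mmol/kg

CA = 2.36 mmol/kg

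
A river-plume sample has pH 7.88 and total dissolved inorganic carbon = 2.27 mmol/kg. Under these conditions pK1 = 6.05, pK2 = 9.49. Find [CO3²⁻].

[CO3²⁻] = 0.0536 mmol/kg

α₂ = 1 / (1 + [H⁺]/K2 + [H⁺]²/(K1K2)) = 1 / (1 + 10^+1.61 + 10^-0.22)
   = 1 / (1 + 40.738 + 0.60256) = 1/42.341 = 0.02362
[CO3²⁻] = α₂ × DIC = 0.02362 × 2.27 = 0.0536 mmol/kg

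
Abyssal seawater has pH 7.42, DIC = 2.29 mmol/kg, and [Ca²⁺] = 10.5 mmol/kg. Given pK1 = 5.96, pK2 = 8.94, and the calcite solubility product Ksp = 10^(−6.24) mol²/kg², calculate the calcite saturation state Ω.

Ω = 1.19

α₂ = 1 / (1 + [H⁺]/K2 + [H⁺]²/(K1K2)) = 1 / (1 + 10^+1.52 + 10^+0.06)
   = 1 / (1 + 33.113 + 1.1482) = 1/35.261 = 0.02836
[CO3²⁻] = α₂ × DIC = 0.02836 × 2.29 = 0.06494 mmol/kg
Ksp = 10^(−6.24) = 5.754×10^-7
Ω = [Ca²⁺][CO3²⁻]/Ksp = (10.5×10^-3)(6.494×10^-5) / 5.754×10^-7 = 1.19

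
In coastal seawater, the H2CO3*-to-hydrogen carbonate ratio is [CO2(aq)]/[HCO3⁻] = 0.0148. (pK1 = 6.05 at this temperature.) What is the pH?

pH = 7.88

From K1 = [H⁺][HCO3⁻]/[CO2(aq)]:  pH = pK1 − log₁₀([CO2(aq)]/[HCO3⁻])
log₁₀(0.0148) = -1.830
pH = 6.05 − (-1.830) = 7.88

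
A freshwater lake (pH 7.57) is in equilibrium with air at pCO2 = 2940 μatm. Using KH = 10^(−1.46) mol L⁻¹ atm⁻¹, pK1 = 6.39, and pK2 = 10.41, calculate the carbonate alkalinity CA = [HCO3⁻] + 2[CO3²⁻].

[CO2*] = KH · pCO2 = 10^(−1.46) × 2940×10^-6 = 1.019×10^-4 mol/L
α₀ = 1/(1 + K1/[H⁺] + K1K2/[H⁺]²) = 1/(1 + 10^+1.18 + 10^-1.66) = 0.06189
DIC = [CO2*]/α₀ = 1.019×10^-4 / 0.06189 = 1.647 mmol/L
CA = (α₁ + 2α₂)·DIC = (0.9368 + 2×0.001354) × 1.647 = 1.55 mmol/L

CA = 1.55 mmol/L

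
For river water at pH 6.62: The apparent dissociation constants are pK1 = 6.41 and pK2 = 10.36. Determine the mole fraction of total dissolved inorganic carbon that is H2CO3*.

α₀ = 0.381

α₀ = 1 / (1 + K1/[H⁺] + K1K2/[H⁺]²) = 1 / (1 + 10^+0.21 + 10^-3.53)
   = 1 / (1 + 1.6218 + 0.00029512) = 1/2.6221 = 0.3814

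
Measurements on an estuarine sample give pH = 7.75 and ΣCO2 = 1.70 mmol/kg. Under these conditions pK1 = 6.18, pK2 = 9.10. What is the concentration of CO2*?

α₀ = 1 / (1 + K1/[H⁺] + K1K2/[H⁺]²) = 1 / (1 + 10^+1.57 + 10^+0.22)
   = 1 / (1 + 37.154 + 1.6596) = 1/39.813 = 0.02512
[CO2*] = α₀ × DIC = 0.02512 × 1.70 = 0.0427 mmol/kg

[CO2*] = 0.0427 mmol/kg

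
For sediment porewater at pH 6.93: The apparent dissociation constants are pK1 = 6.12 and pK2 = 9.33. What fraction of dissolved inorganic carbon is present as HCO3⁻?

α₁ = 0.863

α₁ = 1 / (1 + [H⁺]/K1 + K2/[H⁺]) = 1 / (1 + 10^-0.81 + 10^-2.40)
   = 1 / (1 + 0.15488 + 0.0039811) = 1/1.1589 = 0.8629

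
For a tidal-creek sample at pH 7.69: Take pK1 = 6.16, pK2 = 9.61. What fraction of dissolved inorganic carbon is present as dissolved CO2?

α₀ = 0.0283

α₀ = 1 / (1 + K1/[H⁺] + K1K2/[H⁺]²) = 1 / (1 + 10^+1.53 + 10^-0.39)
   = 1 / (1 + 33.884 + 0.40738) = 1/35.292 = 0.02834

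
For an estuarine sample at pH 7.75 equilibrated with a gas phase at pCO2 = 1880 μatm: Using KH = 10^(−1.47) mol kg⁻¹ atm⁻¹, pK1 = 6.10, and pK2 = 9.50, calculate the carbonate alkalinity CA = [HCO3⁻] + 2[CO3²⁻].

CA = 2.95 mmol/kg

[CO2*] = KH · pCO2 = 10^(−1.47) × 1880×10^-6 = 6.370×10^-5 mol/kg
α₀ = 1/(1 + K1/[H⁺] + K1K2/[H⁺]²) = 1/(1 + 10^+1.65 + 10^-0.10) = 0.02152
DIC = [CO2*]/α₀ = 6.370×10^-5 / 0.02152 = 2.960 mmol/kg
CA = (α₁ + 2α₂)·DIC = (0.9614 + 2×0.01710) × 2.960 = 2.95 mmol/kg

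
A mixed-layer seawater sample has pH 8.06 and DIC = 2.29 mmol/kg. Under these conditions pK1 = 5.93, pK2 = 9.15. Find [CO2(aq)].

α₀ = 1 / (1 + K1/[H⁺] + K1K2/[H⁺]²) = 1 / (1 + 10^+2.13 + 10^+1.04)
   = 1 / (1 + 134.90 + 10.965) = 1/146.86 = 0.006809
[CO2*] = α₀ × DIC = 0.006809 × 2.29 = 0.0156 mmol/kg = 15.6 μmol/kg

[CO2*] = 15.6 μmol/kg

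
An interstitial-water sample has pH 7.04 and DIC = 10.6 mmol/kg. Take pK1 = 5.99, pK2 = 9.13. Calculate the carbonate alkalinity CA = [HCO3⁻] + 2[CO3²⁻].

CA = 9.82 mmol/kg

CA = [HCO3⁻] + 2[CO3²⁻] = (α₁ + 2α₂)·DIC
At pH 7.04: [H⁺]/K1 = 10^-1.05 = 0.089125, K2/[H⁺] = 10^-2.09 = 0.0081283
α₁ = 1/(1 + 0.089125 + 0.0081283) = 1/1.0973 = 0.9114; α₂ = α₁·K2/[H⁺] = 0.007408
α₁ + 2α₂ = 0.9262
CA = 0.9262 × 10.6 = 9.82 mmol/kg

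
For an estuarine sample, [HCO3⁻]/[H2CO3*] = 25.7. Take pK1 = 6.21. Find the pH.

From K1 = [H⁺][HCO3⁻]/[H2CO3*]:  pH = pK1 + log₁₀([HCO3⁻]/[H2CO3*])
log₁₀(25.7) = +1.410
pH = 6.21 + (+1.410) = 7.62

pH = 7.62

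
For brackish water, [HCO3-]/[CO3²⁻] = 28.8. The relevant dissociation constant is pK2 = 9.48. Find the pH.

pH = 8.02

From K2 = [H⁺][CO3²⁻]/[HCO3-]:  pH = pK2 − log₁₀([HCO3-]/[CO3²⁻])
log₁₀(28.8) = +1.459
pH = 9.48 − (+1.459) = 8.02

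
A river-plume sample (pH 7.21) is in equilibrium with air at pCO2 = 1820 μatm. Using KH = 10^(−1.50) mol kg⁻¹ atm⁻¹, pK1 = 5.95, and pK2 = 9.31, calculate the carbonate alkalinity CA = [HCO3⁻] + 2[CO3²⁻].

[CO2*] = KH · pCO2 = 10^(−1.50) × 1820×10^-6 = 5.755×10^-5 mol/kg
α₀ = 1/(1 + K1/[H⁺] + K1K2/[H⁺]²) = 1/(1 + 10^+1.26 + 10^-0.84) = 0.05170
DIC = [CO2*]/α₀ = 5.755×10^-5 / 0.05170 = 1.113 mmol/kg
CA = (α₁ + 2α₂)·DIC = (0.9408 + 2×0.007473) × 1.113 = 1.06 mmol/kg

CA = 1.06 mmol/kg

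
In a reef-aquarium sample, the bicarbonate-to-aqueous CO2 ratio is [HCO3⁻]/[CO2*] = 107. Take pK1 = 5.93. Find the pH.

From K1 = [H⁺][HCO3⁻]/[CO2*]:  pH = pK1 + log₁₀([HCO3⁻]/[CO2*])
log₁₀(107) = +2.029
pH = 5.93 + (+2.029) = 7.96

pH = 7.96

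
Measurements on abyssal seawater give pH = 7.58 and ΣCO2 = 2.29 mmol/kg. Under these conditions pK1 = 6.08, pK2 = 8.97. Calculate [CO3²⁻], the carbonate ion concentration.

α₂ = 1 / (1 + [H⁺]/K2 + [H⁺]²/(K1K2)) = 1 / (1 + 10^+1.39 + 10^-0.11)
   = 1 / (1 + 24.547 + 0.77625) = 1/26.323 = 0.03799
[CO3²⁻] = α₂ × DIC = 0.03799 × 2.29 = 0.0870 mmol/kg

[CO3²⁻] = 0.0870 mmol/kg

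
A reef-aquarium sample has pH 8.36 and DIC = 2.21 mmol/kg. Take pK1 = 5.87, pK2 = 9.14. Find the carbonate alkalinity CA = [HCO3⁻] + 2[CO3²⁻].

CA = 2.52 mmol/kg

CA = [HCO3⁻] + 2[CO3²⁻] = (α₁ + 2α₂)·DIC
At pH 8.36: [H⁺]/K1 = 10^-2.49 = 0.0032359, K2/[H⁺] = 10^-0.78 = 0.16596
α₁ = 1/(1 + 0.0032359 + 0.16596) = 1/1.1692 = 0.8553; α₂ = α₁·K2/[H⁺] = 0.1419
α₁ + 2α₂ = 1.1392
CA = 1.1392 × 2.21 = 2.52 mmol/kg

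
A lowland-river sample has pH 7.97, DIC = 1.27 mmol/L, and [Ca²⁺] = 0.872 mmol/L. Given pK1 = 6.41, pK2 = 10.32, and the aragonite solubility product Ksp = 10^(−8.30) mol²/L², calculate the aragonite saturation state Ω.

Ω = 0.956

α₂ = 1 / (1 + [H⁺]/K2 + [H⁺]²/(K1K2)) = 1 / (1 + 10^+2.35 + 10^+0.79)
   = 1 / (1 + 223.87 + 6.1660) = 1/231.04 = 0.004328
[CO3²⁻] = α₂ × DIC = 0.004328 × 1.27 = 0.005497 mmol/L = 5.497 μmol/L
Ksp = 10^(−8.30) = 5.012×10^-9
Ω = [Ca²⁺][CO3²⁻]/Ksp = (0.872×10^-3)(5.497×10^-6) / 5.012×10^-9 = 0.956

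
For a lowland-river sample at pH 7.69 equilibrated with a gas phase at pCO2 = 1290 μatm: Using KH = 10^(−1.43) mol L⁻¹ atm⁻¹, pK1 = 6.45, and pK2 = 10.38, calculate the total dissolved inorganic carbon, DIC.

[CO2*] = KH · pCO2 = 10^(−1.43) × 1290×10^-6 = 4.793×10^-5 mol/L
α₀ = 1/(1 + K1/[H⁺] + K1K2/[H⁺]²) = 1/(1 + 10^+1.24 + 10^-1.45) = 0.05431
DIC = [CO2*]/α₀ = 4.793×10^-5 / 0.05431 = 0.883 mmol/L

DIC = 0.883 mmol/L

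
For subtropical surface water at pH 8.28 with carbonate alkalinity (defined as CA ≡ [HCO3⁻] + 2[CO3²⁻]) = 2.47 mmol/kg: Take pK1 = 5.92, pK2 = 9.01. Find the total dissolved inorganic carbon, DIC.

CA = [HCO3⁻] + 2[CO3²⁻] = (α₁ + 2α₂)·DIC
At pH 8.28: [H⁺]/K1 = 10^-2.36 = 0.0043652, K2/[H⁺] = 10^-0.73 = 0.18621
α₁ = 1/(1 + 0.0043652 + 0.18621) = 1/1.1906 = 0.8399; α₂ = α₁·K2/[H⁺] = 0.1564
α₁ + 2α₂ = 1.1527
DIC = CA / (α₁ + 2α₂) = 2.47 / 1.1527 = 2.14 mmol/kg

DIC = 2.14 mmol/kg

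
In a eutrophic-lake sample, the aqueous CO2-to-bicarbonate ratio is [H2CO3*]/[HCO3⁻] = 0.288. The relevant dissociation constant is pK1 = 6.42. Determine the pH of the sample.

From K1 = [H⁺][HCO3⁻]/[H2CO3*]:  pH = pK1 − log₁₀([H2CO3*]/[HCO3⁻])
log₁₀(0.288) = -0.541
pH = 6.42 − (-0.541) = 6.96

pH = 6.96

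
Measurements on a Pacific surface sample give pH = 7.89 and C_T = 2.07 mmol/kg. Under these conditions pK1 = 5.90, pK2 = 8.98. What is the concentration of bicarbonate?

α₁ = 1 / (1 + [H⁺]/K1 + K2/[H⁺]) = 1 / (1 + 10^-1.99 + 10^-1.09)
   = 1 / (1 + 0.010233 + 0.081283) = 1/1.0915 = 0.9162
[HCO3⁻] = α₁ × DIC = 0.9162 × 2.07 = 1.90 mmol/kg

[HCO3⁻] = 1.90 mmol/kg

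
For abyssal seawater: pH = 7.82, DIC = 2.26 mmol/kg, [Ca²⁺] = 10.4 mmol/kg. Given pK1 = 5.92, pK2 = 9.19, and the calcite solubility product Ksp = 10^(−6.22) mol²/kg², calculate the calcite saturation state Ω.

Ω = 1.58

α₂ = 1 / (1 + [H⁺]/K2 + [H⁺]²/(K1K2)) = 1 / (1 + 10^+1.37 + 10^-0.53)
   = 1 / (1 + 23.442 + 0.29512) = 1/24.737 = 0.04042
[CO3²⁻] = α₂ × DIC = 0.04042 × 2.26 = 0.09136 mmol/kg
Ksp = 10^(−6.22) = 6.026×10^-7
Ω = [Ca²⁺][CO3²⁻]/Ksp = (10.4×10^-3)(9.136×10^-5) / 6.026×10^-7 = 1.58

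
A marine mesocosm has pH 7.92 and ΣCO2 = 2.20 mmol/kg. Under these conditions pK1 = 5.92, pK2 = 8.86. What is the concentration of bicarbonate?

α₁ = 1 / (1 + [H⁺]/K1 + K2/[H⁺]) = 1 / (1 + 10^-2.00 + 10^-0.94)
   = 1 / (1 + 0.010000 + 0.11482) = 1/1.1248 = 0.8890
[HCO3⁻] = α₁ × DIC = 0.8890 × 2.20 = 1.96 mmol/kg

[HCO3⁻] = 1.96 mmol/kg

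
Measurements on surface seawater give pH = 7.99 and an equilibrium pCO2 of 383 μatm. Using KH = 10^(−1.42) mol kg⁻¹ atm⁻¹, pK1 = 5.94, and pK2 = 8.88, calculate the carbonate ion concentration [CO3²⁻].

[CO2*] = KH · pCO2 = 10^(−1.42) × 383×10^-6 = 1.456×10^-5 mol/kg
α₀ = 1/(1 + K1/[H⁺] + K1K2/[H⁺]²) = 1/(1 + 10^+2.05 + 10^+1.16) = 0.007834
DIC = [CO2*]/α₀ = 1.456×10^-5 / 0.007834 = 1.859 mmol/kg
[CO3²⁻] = α₂·DIC; α₂ = 0.1132, so [CO3²⁻] = 0.1132 × 1.859 = 0.210 mmol/kg

[CO3²⁻] = 0.210 mmol/kg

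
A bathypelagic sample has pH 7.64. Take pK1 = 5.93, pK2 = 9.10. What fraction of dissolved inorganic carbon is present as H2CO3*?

α₀ = 0.0185

α₀ = 1 / (1 + K1/[H⁺] + K1K2/[H⁺]²) = 1 / (1 + 10^+1.71 + 10^+0.25)
   = 1 / (1 + 51.286 + 1.7783) = 1/54.064 = 0.01850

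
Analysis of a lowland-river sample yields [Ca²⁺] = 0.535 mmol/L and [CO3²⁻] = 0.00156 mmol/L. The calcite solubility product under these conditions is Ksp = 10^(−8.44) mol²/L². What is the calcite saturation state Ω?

Ksp = 10^(−8.44) = 3.631×10^-9
Ω = [Ca²⁺][CO3²⁻]/Ksp = (0.535×10^-3)(0.00156×10^-3) / 3.631×10^-9 = 0.230

Ω = 0.230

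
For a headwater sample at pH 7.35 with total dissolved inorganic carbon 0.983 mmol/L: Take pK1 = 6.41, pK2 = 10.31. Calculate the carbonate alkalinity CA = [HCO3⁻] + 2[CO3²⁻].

CA = 0.883 mmol/L

CA = [HCO3⁻] + 2[CO3²⁻] = (α₁ + 2α₂)·DIC
At pH 7.35: [H⁺]/K1 = 10^-0.94 = 0.11482, K2/[H⁺] = 10^-2.96 = 0.0010965
α₁ = 1/(1 + 0.11482 + 0.0010965) = 1/1.1159 = 0.8961; α₂ = α₁·K2/[H⁺] = 0.0009826
α₁ + 2α₂ = 0.8981
CA = 0.8981 × 0.983 = 0.883 mmol/L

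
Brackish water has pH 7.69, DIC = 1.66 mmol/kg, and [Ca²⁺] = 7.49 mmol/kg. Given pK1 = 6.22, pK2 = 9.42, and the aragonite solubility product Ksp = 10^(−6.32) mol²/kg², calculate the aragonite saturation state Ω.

Ω = 0.460

α₂ = 1 / (1 + [H⁺]/K2 + [H⁺]²/(K1K2)) = 1 / (1 + 10^+1.73 + 10^+0.26)
   = 1 / (1 + 53.703 + 1.8197) = 1/56.523 = 0.01769
[CO3²⁻] = α₂ × DIC = 0.01769 × 1.66 = 0.02937 mmol/kg
Ksp = 10^(−6.32) = 4.786×10^-7
Ω = [Ca²⁺][CO3²⁻]/Ksp = (7.49×10^-3)(2.937×10^-5) / 4.786×10^-7 = 0.460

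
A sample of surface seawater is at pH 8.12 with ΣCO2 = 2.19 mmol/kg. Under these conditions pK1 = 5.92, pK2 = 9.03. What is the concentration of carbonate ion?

[CO3²⁻] = 0.239 mmol/kg

α₂ = 1 / (1 + [H⁺]/K2 + [H⁺]²/(K1K2)) = 1 / (1 + 10^+0.91 + 10^-1.29)
   = 1 / (1 + 8.1283 + 0.051286) = 1/9.1796 = 0.1089
[CO3²⁻] = α₂ × DIC = 0.1089 × 2.19 = 0.239 mmol/kg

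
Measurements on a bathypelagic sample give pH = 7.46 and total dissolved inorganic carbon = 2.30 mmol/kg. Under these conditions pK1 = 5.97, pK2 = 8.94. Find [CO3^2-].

[CO3²⁻] = 0.0715 mmol/kg

α₂ = 1 / (1 + [H⁺]/K2 + [H⁺]²/(K1K2)) = 1 / (1 + 10^+1.48 + 10^-0.01)
   = 1 / (1 + 30.200 + 0.97724) = 1/32.177 = 0.03108
[CO3²⁻] = α₂ × DIC = 0.03108 × 2.30 = 0.0715 mmol/kg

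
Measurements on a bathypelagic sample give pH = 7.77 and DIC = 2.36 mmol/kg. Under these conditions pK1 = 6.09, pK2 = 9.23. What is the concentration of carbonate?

[CO3²⁻] = 0.0775 mmol/kg

α₂ = 1 / (1 + [H⁺]/K2 + [H⁺]²/(K1K2)) = 1 / (1 + 10^+1.46 + 10^-0.22)
   = 1 / (1 + 28.840 + 0.60256) = 1/30.443 = 0.03285
[CO3²⁻] = α₂ × DIC = 0.03285 × 2.36 = 0.0775 mmol/kg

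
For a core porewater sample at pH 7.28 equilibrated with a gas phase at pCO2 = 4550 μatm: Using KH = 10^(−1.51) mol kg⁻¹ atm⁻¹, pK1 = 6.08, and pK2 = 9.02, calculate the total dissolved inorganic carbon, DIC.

[CO2*] = KH · pCO2 = 10^(−1.51) × 4550×10^-6 = 1.406×10^-4 mol/kg
α₀ = 1/(1 + K1/[H⁺] + K1K2/[H⁺]²) = 1/(1 + 10^+1.20 + 10^-0.54) = 0.05835
DIC = [CO2*]/α₀ = 1.406×10^-4 / 0.05835 = 2.41 mmol/kg

DIC = 2.41 mmol/kg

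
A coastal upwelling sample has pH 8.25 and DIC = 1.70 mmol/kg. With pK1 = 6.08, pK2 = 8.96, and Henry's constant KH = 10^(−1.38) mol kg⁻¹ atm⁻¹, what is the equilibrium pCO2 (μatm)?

α₀ = 1 / (1 + K1/[H⁺] + K1K2/[H⁺]²) = 1 / (1 + 10^+2.17 + 10^+1.46)
   = 1 / (1 + 147.91 + 28.840) = 1/177.75 = 0.005626
[CO2*] = α₀ × DIC = 0.005626 × 1.70 = 0.009564 mmol/kg = 9.564 μmol/kg
pCO2 = [CO2*]/KH = 9.564×10^-6 / 4.169×10^-2 = 229 μatm

pCO2 = 229 μatm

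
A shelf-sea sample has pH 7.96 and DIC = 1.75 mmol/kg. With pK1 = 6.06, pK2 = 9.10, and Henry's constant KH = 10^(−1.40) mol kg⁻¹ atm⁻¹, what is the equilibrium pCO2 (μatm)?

α₀ = 1 / (1 + K1/[H⁺] + K1K2/[H⁺]²) = 1 / (1 + 10^+1.90 + 10^+0.76)
   = 1 / (1 + 79.433 + 5.7544) = 1/86.187 = 0.01160
[CO2*] = α₀ × DIC = 0.01160 × 1.75 = 0.02030 mmol/kg
pCO2 = [CO2*]/KH = 2.030×10^-5 / 3.981×10^-2 = 510 μatm

pCO2 = 510 μatm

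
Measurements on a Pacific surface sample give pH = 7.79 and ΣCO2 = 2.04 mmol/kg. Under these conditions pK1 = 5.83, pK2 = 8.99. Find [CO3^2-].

[CO3²⁻] = 0.120 mmol/kg

α₂ = 1 / (1 + [H⁺]/K2 + [H⁺]²/(K1K2)) = 1 / (1 + 10^+1.20 + 10^-0.76)
   = 1 / (1 + 15.849 + 0.17378) = 1/17.023 = 0.05875
[CO3²⁻] = α₂ × DIC = 0.05875 × 2.04 = 0.120 mmol/kg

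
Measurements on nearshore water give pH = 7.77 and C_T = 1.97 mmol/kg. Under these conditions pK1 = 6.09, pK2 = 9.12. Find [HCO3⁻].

α₁ = 1 / (1 + [H⁺]/K1 + K2/[H⁺]) = 1 / (1 + 10^-1.68 + 10^-1.35)
   = 1 / (1 + 0.020893 + 0.044668) = 1/1.0656 = 0.9385
[HCO3⁻] = α₁ × DIC = 0.9385 × 1.97 = 1.85 mmol/kg

[HCO3⁻] = 1.85 mmol/kg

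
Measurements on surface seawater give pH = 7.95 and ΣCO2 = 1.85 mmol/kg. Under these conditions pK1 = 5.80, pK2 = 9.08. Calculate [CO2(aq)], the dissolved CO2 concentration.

α₀ = 1 / (1 + K1/[H⁺] + K1K2/[H⁺]²) = 1 / (1 + 10^+2.15 + 10^+1.02)
   = 1 / (1 + 141.25 + 10.471) = 1/152.73 = 0.006548
[CO2*] = α₀ × DIC = 0.006548 × 1.85 = 0.0121 mmol/kg = 12.1 μmol/kg

[CO2*] = 12.1 μmol/kg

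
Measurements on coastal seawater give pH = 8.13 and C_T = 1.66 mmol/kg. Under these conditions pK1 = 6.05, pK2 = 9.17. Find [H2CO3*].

α₀ = 1 / (1 + K1/[H⁺] + K1K2/[H⁺]²) = 1 / (1 + 10^+2.08 + 10^+1.04)
   = 1 / (1 + 120.23 + 10.965) = 1/132.19 = 0.007565
[CO2*] = α₀ × DIC = 0.007565 × 1.66 = 0.0126 mmol/kg = 12.6 μmol/kg

[CO2*] = 12.6 μmol/kg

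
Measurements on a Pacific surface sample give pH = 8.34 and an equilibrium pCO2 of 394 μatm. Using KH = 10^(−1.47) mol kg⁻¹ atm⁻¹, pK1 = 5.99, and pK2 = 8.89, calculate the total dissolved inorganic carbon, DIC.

DIC = 3.84 mmol/kg

[CO2*] = KH · pCO2 = 10^(−1.47) × 394×10^-6 = 1.335×10^-5 mol/kg
α₀ = 1/(1 + K1/[H⁺] + K1K2/[H⁺]²) = 1/(1 + 10^+2.35 + 10^+1.80) = 0.003473
DIC = [CO2*]/α₀ = 1.335×10^-5 / 0.003473 = 3.84 mmol/kg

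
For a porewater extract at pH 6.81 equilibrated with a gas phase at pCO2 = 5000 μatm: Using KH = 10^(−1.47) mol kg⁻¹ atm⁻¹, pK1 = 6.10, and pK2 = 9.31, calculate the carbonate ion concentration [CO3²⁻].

[CO3²⁻] = 2.75 μmol/kg

[CO2*] = KH · pCO2 = 10^(−1.47) × 5000×10^-6 = 1.694×10^-4 mol/kg
α₀ = 1/(1 + K1/[H⁺] + K1K2/[H⁺]²) = 1/(1 + 10^+0.71 + 10^-1.79) = 0.1627
DIC = [CO2*]/α₀ = 1.694×10^-4 / 0.1627 = 1.041 mmol/kg
[CO3²⁻] = α₂·DIC; α₂ = 0.002639, so [CO3²⁻] = 0.002639 × 1.041 = 0.00275 mmol/kg = 2.75 μmol/kg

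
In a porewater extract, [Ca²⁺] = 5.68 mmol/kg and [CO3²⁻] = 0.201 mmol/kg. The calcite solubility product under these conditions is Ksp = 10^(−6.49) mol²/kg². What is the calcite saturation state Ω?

Ksp = 10^(−6.49) = 3.236×10^-7
Ω = [Ca²⁺][CO3²⁻]/Ksp = (5.68×10^-3)(0.201×10^-3) / 3.236×10^-7 = 3.53

Ω = 3.53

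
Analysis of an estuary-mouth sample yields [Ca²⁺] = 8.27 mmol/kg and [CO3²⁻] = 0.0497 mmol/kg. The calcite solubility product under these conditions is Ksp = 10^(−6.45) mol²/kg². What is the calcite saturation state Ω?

Ksp = 10^(−6.45) = 3.548×10^-7
Ω = [Ca²⁺][CO3²⁻]/Ksp = (8.27×10^-3)(0.0497×10^-3) / 3.548×10^-7 = 1.16

Ω = 1.16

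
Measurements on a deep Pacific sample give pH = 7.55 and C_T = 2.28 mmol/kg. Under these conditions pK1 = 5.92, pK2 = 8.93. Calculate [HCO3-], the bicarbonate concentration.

α₁ = 1 / (1 + [H⁺]/K1 + K2/[H⁺]) = 1 / (1 + 10^-1.63 + 10^-1.38)
   = 1 / (1 + 0.023442 + 0.041687) = 1/1.0651 = 0.9389
[HCO3⁻] = α₁ × DIC = 0.9389 × 2.28 = 2.14 mmol/kg

[HCO3⁻] = 2.14 mmol/kg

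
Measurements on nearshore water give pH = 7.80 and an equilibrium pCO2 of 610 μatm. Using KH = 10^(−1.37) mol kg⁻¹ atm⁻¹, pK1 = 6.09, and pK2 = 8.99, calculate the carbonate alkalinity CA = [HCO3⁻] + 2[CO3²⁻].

CA = 1.51 mmol/kg

[CO2*] = KH · pCO2 = 10^(−1.37) × 610×10^-6 = 2.602×10^-5 mol/kg
α₀ = 1/(1 + K1/[H⁺] + K1K2/[H⁺]²) = 1/(1 + 10^+1.71 + 10^+0.52) = 0.01799
DIC = [CO2*]/α₀ = 2.602×10^-5 / 0.01799 = 1.447 mmol/kg
CA = (α₁ + 2α₂)·DIC = (0.9225 + 2×0.05956) × 1.447 = 1.51 mmol/kg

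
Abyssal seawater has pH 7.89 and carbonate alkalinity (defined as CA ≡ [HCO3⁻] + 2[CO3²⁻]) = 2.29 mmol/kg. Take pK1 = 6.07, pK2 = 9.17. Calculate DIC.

CA = [HCO3⁻] + 2[CO3²⁻] = (α₁ + 2α₂)·DIC
At pH 7.89: [H⁺]/K1 = 10^-1.82 = 0.015136, K2/[H⁺] = 10^-1.28 = 0.052481
α₁ = 1/(1 + 0.015136 + 0.052481) = 1/1.0676 = 0.9367; α₂ = α₁·K2/[H⁺] = 0.04916
α₁ + 2α₂ = 1.0350
DIC = CA / (α₁ + 2α₂) = 2.29 / 1.0350 = 2.21 mmol/kg

DIC = 2.21 mmol/kg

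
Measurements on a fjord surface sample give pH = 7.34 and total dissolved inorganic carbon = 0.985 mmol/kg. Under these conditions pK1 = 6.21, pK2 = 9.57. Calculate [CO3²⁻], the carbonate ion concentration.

[CO3²⁻] = 5.37 μmol/kg

α₂ = 1 / (1 + [H⁺]/K2 + [H⁺]²/(K1K2)) = 1 / (1 + 10^+2.23 + 10^+1.10)
   = 1 / (1 + 169.82 + 12.589) = 1/183.41 = 0.005452
[CO3²⁻] = α₂ × DIC = 0.005452 × 0.985 = 0.00537 mmol/kg = 5.37 μmol/kg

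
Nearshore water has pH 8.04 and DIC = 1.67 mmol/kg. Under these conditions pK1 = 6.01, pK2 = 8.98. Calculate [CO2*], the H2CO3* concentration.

α₀ = 1 / (1 + K1/[H⁺] + K1K2/[H⁺]²) = 1 / (1 + 10^+2.03 + 10^+1.09)
   = 1 / (1 + 107.15 + 12.303) = 1/120.45 = 0.008302
[CO2*] = α₀ × DIC = 0.008302 × 1.67 = 0.0139 mmol/kg = 13.9 μmol/kg

[CO2*] = 13.9 μmol/kg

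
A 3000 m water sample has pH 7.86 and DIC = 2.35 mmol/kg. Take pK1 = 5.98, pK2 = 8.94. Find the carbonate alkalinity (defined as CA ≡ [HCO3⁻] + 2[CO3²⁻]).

CA = 2.50 mmol/kg

CA = [HCO3⁻] + 2[CO3²⁻] = (α₁ + 2α₂)·DIC
At pH 7.86: [H⁺]/K1 = 10^-1.88 = 0.013183, K2/[H⁺] = 10^-1.08 = 0.083176
α₁ = 1/(1 + 0.013183 + 0.083176) = 1/1.0964 = 0.9121; α₂ = α₁·K2/[H⁺] = 0.07587
α₁ + 2α₂ = 1.0638
CA = 1.0638 × 2.35 = 2.50 mmol/kg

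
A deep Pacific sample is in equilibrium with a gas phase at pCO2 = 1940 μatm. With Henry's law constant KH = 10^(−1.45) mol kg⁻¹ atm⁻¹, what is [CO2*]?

[CO2*] = 68.8 μmol/kg

KH = 10^(−1.45) = 3.548×10^-2 mol kg⁻¹ atm⁻¹
[CO2*] = KH · pCO2 = 3.548×10^-2 × 1940×10^-6 atm = 6.88×10^-5 mol/kg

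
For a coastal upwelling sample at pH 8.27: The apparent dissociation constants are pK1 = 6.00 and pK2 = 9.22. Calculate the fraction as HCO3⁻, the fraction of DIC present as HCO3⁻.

α₁ = 1 / (1 + [H⁺]/K1 + K2/[H⁺]) = 1 / (1 + 10^-2.27 + 10^-0.95)
   = 1 / (1 + 0.0053703 + 0.11220) = 1/1.1176 = 0.8948

α₁ = 0.895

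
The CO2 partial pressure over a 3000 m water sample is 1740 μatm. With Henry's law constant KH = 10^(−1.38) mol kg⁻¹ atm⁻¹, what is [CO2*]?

KH = 10^(−1.38) = 4.169×10^-2 mol kg⁻¹ atm⁻¹
[CO2*] = KH · pCO2 = 4.169×10^-2 × 1740×10^-6 atm = 7.25×10^-5 mol/kg

[CO2*] = 72.5 μmol/kg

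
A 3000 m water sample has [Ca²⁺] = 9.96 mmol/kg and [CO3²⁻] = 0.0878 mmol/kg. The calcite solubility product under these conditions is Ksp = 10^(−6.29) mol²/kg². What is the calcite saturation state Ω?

Ω = 1.71

Ksp = 10^(−6.29) = 5.129×10^-7
Ω = [Ca²⁺][CO3²⁻]/Ksp = (9.96×10^-3)(0.0878×10^-3) / 5.129×10^-7 = 1.71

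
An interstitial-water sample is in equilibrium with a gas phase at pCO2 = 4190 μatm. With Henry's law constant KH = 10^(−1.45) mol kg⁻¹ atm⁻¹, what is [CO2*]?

KH = 10^(−1.45) = 3.548×10^-2 mol kg⁻¹ atm⁻¹
[CO2*] = KH · pCO2 = 3.548×10^-2 × 4190×10^-6 atm = 1.49×10^-4 mol/kg

[CO2*] = 149 μmol/kg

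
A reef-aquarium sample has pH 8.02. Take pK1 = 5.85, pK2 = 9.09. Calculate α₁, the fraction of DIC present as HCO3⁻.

α₁ = 0.916

α₁ = 1 / (1 + [H⁺]/K1 + K2/[H⁺]) = 1 / (1 + 10^-2.17 + 10^-1.07)
   = 1 / (1 + 0.0067608 + 0.085114) = 1/1.0919 = 0.9159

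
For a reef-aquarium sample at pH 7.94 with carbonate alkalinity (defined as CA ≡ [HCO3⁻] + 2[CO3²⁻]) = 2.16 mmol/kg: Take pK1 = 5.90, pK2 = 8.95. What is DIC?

DIC = 2.00 mmol/kg

CA = [HCO3⁻] + 2[CO3²⁻] = (α₁ + 2α₂)·DIC
At pH 7.94: [H⁺]/K1 = 10^-2.04 = 0.0091201, K2/[H⁺] = 10^-1.01 = 0.097724
α₁ = 1/(1 + 0.0091201 + 0.097724) = 1/1.1068 = 0.9035; α₂ = α₁·K2/[H⁺] = 0.08829
α₁ + 2α₂ = 1.0801
DIC = CA / (α₁ + 2α₂) = 2.16 / 1.0801 = 2.00 mmol/kg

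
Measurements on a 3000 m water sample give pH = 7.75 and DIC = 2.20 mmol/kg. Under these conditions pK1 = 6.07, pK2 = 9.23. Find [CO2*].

α₀ = 1 / (1 + K1/[H⁺] + K1K2/[H⁺]²) = 1 / (1 + 10^+1.68 + 10^+0.20)
   = 1 / (1 + 47.863 + 1.5849) = 1/50.448 = 0.01982
[CO2*] = α₀ × DIC = 0.01982 × 2.20 = 0.0436 mmol/kg

[CO2*] = 0.0436 mmol/kg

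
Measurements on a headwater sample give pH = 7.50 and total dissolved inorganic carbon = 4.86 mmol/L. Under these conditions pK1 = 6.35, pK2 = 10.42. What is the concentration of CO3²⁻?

[CO3²⁻] = 5.45 μmol/L

α₂ = 1 / (1 + [H⁺]/K2 + [H⁺]²/(K1K2)) = 1 / (1 + 10^+2.92 + 10^+1.77)
   = 1 / (1 + 831.76 + 58.884) = 1/891.65 = 0.001122
[CO3²⁻] = α₂ × DIC = 0.001122 × 4.86 = 0.00545 mmol/L = 5.45 μmol/L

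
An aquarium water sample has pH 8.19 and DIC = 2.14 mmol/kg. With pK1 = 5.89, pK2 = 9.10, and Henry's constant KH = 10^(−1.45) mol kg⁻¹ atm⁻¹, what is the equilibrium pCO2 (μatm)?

α₀ = 1 / (1 + K1/[H⁺] + K1K2/[H⁺]²) = 1 / (1 + 10^+2.30 + 10^+1.39)
   = 1 / (1 + 199.53 + 24.547) = 1/225.07 = 0.004443
[CO2*] = α₀ × DIC = 0.004443 × 2.14 = 0.009508 mmol/kg = 9.508 μmol/kg
pCO2 = [CO2*]/KH = 9.508×10^-6 / 3.548×10^-2 = 268 μatm

pCO2 = 268 μatm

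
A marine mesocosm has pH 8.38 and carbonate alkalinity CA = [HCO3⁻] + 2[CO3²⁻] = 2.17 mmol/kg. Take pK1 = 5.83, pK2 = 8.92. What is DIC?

CA = [HCO3⁻] + 2[CO3²⁻] = (α₁ + 2α₂)·DIC
At pH 8.38: [H⁺]/K1 = 10^-2.55 = 0.0028184, K2/[H⁺] = 10^-0.54 = 0.28840
α₁ = 1/(1 + 0.0028184 + 0.28840) = 1/1.2912 = 0.7745; α₂ = α₁·K2/[H⁺] = 0.2234
α₁ + 2α₂ = 1.2212
DIC = CA / (α₁ + 2α₂) = 2.17 / 1.2212 = 1.78 mmol/kg

DIC = 1.78 mmol/kg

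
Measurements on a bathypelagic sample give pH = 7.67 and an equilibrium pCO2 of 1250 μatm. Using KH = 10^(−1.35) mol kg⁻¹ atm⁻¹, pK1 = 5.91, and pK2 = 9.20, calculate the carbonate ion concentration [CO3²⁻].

[CO3²⁻] = 0.0948 mmol/kg

[CO2*] = KH · pCO2 = 10^(−1.35) × 1250×10^-6 = 5.584×10^-5 mol/kg
α₀ = 1/(1 + K1/[H⁺] + K1K2/[H⁺]²) = 1/(1 + 10^+1.76 + 10^+0.23) = 0.01660
DIC = [CO2*]/α₀ = 5.584×10^-5 / 0.01660 = 3.364 mmol/kg
[CO3²⁻] = α₂·DIC; α₂ = 0.02819, so [CO3²⁻] = 0.02819 × 3.364 = 0.0948 mmol/kg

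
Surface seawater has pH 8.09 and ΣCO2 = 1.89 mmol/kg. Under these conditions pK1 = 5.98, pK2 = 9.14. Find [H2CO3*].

[CO2*] = 13.4 μmol/kg

α₀ = 1 / (1 + K1/[H⁺] + K1K2/[H⁺]²) = 1 / (1 + 10^+2.11 + 10^+1.06)
   = 1 / (1 + 128.82 + 11.482) = 1/141.31 = 0.007077
[CO2*] = α₀ × DIC = 0.007077 × 1.89 = 0.0134 mmol/kg = 13.4 μmol/kg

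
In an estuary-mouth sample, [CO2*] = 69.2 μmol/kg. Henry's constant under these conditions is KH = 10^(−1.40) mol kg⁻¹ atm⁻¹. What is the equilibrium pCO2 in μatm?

KH = 10^(−1.40) = 3.981×10^-2 mol kg⁻¹ atm⁻¹
pCO2 = [CO2*]/KH = 69.2×10^-6 / 3.981×10^-2 = 1.74×10^-3 atm = 1740 μatm

pCO2 = 1740 μatm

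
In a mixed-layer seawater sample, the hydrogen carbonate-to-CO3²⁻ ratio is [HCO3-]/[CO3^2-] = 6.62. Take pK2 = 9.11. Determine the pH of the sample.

pH = 8.29

From K2 = [H⁺][CO3^2-]/[HCO3-]:  pH = pK2 − log₁₀([HCO3-]/[CO3^2-])
log₁₀(6.62) = +0.821
pH = 9.11 − (+0.821) = 8.29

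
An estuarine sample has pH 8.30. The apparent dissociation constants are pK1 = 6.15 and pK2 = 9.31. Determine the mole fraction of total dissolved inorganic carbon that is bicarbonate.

α₁ = 0.905

α₁ = 1 / (1 + [H⁺]/K1 + K2/[H⁺]) = 1 / (1 + 10^-2.15 + 10^-1.01)
   = 1 / (1 + 0.0070795 + 0.097724) = 1/1.1048 = 0.9051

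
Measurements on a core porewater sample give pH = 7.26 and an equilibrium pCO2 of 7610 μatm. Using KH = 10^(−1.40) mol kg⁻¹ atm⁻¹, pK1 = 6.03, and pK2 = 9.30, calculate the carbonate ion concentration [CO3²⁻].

[CO3²⁻] = 0.0469 mmol/kg

[CO2*] = KH · pCO2 = 10^(−1.40) × 7610×10^-6 = 3.030×10^-4 mol/kg
α₀ = 1/(1 + K1/[H⁺] + K1K2/[H⁺]²) = 1/(1 + 10^+1.23 + 10^-0.81) = 0.05513
DIC = [CO2*]/α₀ = 3.030×10^-4 / 0.05513 = 5.495 mmol/kg
[CO3²⁻] = α₂·DIC; α₂ = 0.008539, so [CO3²⁻] = 0.008539 × 5.495 = 0.0469 mmol/kg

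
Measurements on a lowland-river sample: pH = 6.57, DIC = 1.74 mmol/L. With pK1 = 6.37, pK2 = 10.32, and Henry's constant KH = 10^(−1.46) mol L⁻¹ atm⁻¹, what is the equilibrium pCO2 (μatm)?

α₀ = 1 / (1 + K1/[H⁺] + K1K2/[H⁺]²) = 1 / (1 + 10^+0.20 + 10^-3.55)
   = 1 / (1 + 1.5849 + 0.00028184) = 1/2.5852 = 0.3868
[CO2*] = α₀ × DIC = 0.3868 × 1.74 = 0.6731 mmol/L
pCO2 = [CO2*]/KH = 6.731×10^-4 / 3.467×10^-2 = 1.94×10^4 μatm

pCO2 = 1.94×10^4 μatm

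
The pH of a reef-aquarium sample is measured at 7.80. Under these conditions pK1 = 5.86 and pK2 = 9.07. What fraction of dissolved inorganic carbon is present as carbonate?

α₂ = 1 / (1 + [H⁺]/K2 + [H⁺]²/(K1K2)) = 1 / (1 + 10^+1.27 + 10^-0.67)
   = 1 / (1 + 18.621 + 0.21380) = 1/19.835 = 0.05042

α₂ = 0.0504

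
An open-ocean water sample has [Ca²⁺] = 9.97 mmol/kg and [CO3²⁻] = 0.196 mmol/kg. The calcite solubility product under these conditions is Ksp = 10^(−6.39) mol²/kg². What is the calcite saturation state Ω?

Ksp = 10^(−6.39) = 4.074×10^-7
Ω = [Ca²⁺][CO3²⁻]/Ksp = (9.97×10^-3)(0.196×10^-3) / 4.074×10^-7 = 4.80

Ω = 4.80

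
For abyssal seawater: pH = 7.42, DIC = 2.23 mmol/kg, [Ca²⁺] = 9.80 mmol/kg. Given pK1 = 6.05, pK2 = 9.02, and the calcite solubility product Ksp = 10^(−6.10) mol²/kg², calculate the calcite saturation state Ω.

Ω = 0.647

α₂ = 1 / (1 + [H⁺]/K2 + [H⁺]²/(K1K2)) = 1 / (1 + 10^+1.60 + 10^+0.23)
   = 1 / (1 + 39.811 + 1.6982) = 1/42.509 = 0.02352
[CO3²⁻] = α₂ × DIC = 0.02352 × 2.23 = 0.05246 mmol/kg
Ksp = 10^(−6.10) = 7.943×10^-7
Ω = [Ca²⁺][CO3²⁻]/Ksp = (9.80×10^-3)(5.246×10^-5) / 7.943×10^-7 = 0.647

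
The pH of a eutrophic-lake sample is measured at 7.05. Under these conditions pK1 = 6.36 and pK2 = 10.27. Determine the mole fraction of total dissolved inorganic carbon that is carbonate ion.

α₂ = 1 / (1 + [H⁺]/K2 + [H⁺]²/(K1K2)) = 1 / (1 + 10^+3.22 + 10^+2.53)
   = 1 / (1 + 1659.6 + 338.84) = 1/1999.4 = 0.0005001

α₂ = 0.000500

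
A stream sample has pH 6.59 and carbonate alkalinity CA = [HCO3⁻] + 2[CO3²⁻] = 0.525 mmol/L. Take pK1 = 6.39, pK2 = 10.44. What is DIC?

DIC = 0.856 mmol/L

CA = [HCO3⁻] + 2[CO3²⁻] = (α₁ + 2α₂)·DIC
At pH 6.59: [H⁺]/K1 = 10^-0.20 = 0.63096, K2/[H⁺] = 10^-3.85 = 0.00014125
α₁ = 1/(1 + 0.63096 + 0.00014125) = 1/1.6311 = 0.6131; α₂ = α₁·K2/[H⁺] = 8.660×10^-5
α₁ + 2α₂ = 0.6133
DIC = CA / (α₁ + 2α₂) = 0.525 / 0.6133 = 0.856 mmol/L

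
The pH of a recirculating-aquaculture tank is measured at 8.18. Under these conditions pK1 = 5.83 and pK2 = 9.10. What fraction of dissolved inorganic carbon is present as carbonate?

α₂ = 0.107

α₂ = 1 / (1 + [H⁺]/K2 + [H⁺]²/(K1K2)) = 1 / (1 + 10^+0.92 + 10^-1.43)
   = 1 / (1 + 8.3176 + 0.037154) = 1/9.3548 = 0.1069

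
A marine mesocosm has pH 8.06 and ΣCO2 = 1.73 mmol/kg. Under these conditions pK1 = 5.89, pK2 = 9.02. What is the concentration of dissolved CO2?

[CO2*] = 10.5 μmol/kg

α₀ = 1 / (1 + K1/[H⁺] + K1K2/[H⁺]²) = 1 / (1 + 10^+2.17 + 10^+1.21)
   = 1 / (1 + 147.91 + 16.218) = 1/165.13 = 0.006056
[CO2*] = α₀ × DIC = 0.006056 × 1.73 = 0.0105 mmol/kg = 10.5 μmol/kg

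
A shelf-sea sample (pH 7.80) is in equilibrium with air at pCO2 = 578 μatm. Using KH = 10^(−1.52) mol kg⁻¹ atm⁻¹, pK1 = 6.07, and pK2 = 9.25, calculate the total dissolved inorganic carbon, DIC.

[CO2*] = KH · pCO2 = 10^(−1.52) × 578×10^-6 = 1.746×10^-5 mol/kg
α₀ = 1/(1 + K1/[H⁺] + K1K2/[H⁺]²) = 1/(1 + 10^+1.73 + 10^+0.28) = 0.01767
DIC = [CO2*]/α₀ = 1.746×10^-5 / 0.01767 = 0.988 mmol/kg

DIC = 0.988 mmol/kg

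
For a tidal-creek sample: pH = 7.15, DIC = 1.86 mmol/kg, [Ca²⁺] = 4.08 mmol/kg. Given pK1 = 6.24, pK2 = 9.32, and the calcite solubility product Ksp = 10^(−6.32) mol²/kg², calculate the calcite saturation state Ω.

α₂ = 1 / (1 + [H⁺]/K2 + [H⁺]²/(K1K2)) = 1 / (1 + 10^+2.17 + 10^+1.26)
   = 1 / (1 + 147.91 + 18.197) = 1/167.11 = 0.005984
[CO3²⁻] = α₂ × DIC = 0.005984 × 1.86 = 0.01113 mmol/kg = 11.13 μmol/kg
Ksp = 10^(−6.32) = 4.786×10^-7
Ω = [Ca²⁺][CO3²⁻]/Ksp = (4.08×10^-3)(1.113×10^-5) / 4.786×10^-7 = 0.0949

Ω = 0.0949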